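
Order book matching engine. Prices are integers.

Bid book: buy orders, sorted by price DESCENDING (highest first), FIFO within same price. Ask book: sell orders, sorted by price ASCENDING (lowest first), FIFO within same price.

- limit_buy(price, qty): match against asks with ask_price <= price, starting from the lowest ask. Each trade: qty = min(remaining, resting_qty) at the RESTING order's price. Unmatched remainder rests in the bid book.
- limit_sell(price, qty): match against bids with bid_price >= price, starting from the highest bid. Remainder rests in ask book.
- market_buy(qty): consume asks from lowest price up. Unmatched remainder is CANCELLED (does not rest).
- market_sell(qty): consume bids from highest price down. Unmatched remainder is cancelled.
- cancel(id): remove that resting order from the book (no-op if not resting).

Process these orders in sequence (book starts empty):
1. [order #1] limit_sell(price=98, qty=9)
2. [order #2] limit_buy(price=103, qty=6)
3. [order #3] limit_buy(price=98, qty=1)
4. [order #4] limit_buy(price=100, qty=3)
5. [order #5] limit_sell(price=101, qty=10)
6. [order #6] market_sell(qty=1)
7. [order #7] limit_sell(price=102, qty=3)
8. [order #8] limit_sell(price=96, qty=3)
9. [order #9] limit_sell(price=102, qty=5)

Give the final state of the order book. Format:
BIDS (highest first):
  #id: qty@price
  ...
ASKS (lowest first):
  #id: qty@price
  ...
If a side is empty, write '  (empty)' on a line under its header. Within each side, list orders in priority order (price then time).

After op 1 [order #1] limit_sell(price=98, qty=9): fills=none; bids=[-] asks=[#1:9@98]
After op 2 [order #2] limit_buy(price=103, qty=6): fills=#2x#1:6@98; bids=[-] asks=[#1:3@98]
After op 3 [order #3] limit_buy(price=98, qty=1): fills=#3x#1:1@98; bids=[-] asks=[#1:2@98]
After op 4 [order #4] limit_buy(price=100, qty=3): fills=#4x#1:2@98; bids=[#4:1@100] asks=[-]
After op 5 [order #5] limit_sell(price=101, qty=10): fills=none; bids=[#4:1@100] asks=[#5:10@101]
After op 6 [order #6] market_sell(qty=1): fills=#4x#6:1@100; bids=[-] asks=[#5:10@101]
After op 7 [order #7] limit_sell(price=102, qty=3): fills=none; bids=[-] asks=[#5:10@101 #7:3@102]
After op 8 [order #8] limit_sell(price=96, qty=3): fills=none; bids=[-] asks=[#8:3@96 #5:10@101 #7:3@102]
After op 9 [order #9] limit_sell(price=102, qty=5): fills=none; bids=[-] asks=[#8:3@96 #5:10@101 #7:3@102 #9:5@102]

Answer: BIDS (highest first):
  (empty)
ASKS (lowest first):
  #8: 3@96
  #5: 10@101
  #7: 3@102
  #9: 5@102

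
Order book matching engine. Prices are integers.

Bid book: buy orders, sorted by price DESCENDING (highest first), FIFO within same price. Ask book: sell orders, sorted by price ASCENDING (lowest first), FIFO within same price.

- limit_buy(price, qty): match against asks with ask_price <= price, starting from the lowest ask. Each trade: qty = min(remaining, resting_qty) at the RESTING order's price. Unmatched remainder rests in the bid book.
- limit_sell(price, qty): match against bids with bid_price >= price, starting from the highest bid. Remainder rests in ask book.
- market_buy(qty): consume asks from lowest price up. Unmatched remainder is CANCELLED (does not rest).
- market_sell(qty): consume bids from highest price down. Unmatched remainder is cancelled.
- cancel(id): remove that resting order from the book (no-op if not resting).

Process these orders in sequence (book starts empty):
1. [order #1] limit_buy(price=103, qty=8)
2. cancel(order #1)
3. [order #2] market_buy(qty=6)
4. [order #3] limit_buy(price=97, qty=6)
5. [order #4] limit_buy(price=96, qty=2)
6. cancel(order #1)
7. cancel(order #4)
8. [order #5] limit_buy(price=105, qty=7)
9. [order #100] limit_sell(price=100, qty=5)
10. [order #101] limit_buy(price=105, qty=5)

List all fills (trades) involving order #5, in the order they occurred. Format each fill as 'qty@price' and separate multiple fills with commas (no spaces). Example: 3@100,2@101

Answer: 5@105

Derivation:
After op 1 [order #1] limit_buy(price=103, qty=8): fills=none; bids=[#1:8@103] asks=[-]
After op 2 cancel(order #1): fills=none; bids=[-] asks=[-]
After op 3 [order #2] market_buy(qty=6): fills=none; bids=[-] asks=[-]
After op 4 [order #3] limit_buy(price=97, qty=6): fills=none; bids=[#3:6@97] asks=[-]
After op 5 [order #4] limit_buy(price=96, qty=2): fills=none; bids=[#3:6@97 #4:2@96] asks=[-]
After op 6 cancel(order #1): fills=none; bids=[#3:6@97 #4:2@96] asks=[-]
After op 7 cancel(order #4): fills=none; bids=[#3:6@97] asks=[-]
After op 8 [order #5] limit_buy(price=105, qty=7): fills=none; bids=[#5:7@105 #3:6@97] asks=[-]
After op 9 [order #100] limit_sell(price=100, qty=5): fills=#5x#100:5@105; bids=[#5:2@105 #3:6@97] asks=[-]
After op 10 [order #101] limit_buy(price=105, qty=5): fills=none; bids=[#5:2@105 #101:5@105 #3:6@97] asks=[-]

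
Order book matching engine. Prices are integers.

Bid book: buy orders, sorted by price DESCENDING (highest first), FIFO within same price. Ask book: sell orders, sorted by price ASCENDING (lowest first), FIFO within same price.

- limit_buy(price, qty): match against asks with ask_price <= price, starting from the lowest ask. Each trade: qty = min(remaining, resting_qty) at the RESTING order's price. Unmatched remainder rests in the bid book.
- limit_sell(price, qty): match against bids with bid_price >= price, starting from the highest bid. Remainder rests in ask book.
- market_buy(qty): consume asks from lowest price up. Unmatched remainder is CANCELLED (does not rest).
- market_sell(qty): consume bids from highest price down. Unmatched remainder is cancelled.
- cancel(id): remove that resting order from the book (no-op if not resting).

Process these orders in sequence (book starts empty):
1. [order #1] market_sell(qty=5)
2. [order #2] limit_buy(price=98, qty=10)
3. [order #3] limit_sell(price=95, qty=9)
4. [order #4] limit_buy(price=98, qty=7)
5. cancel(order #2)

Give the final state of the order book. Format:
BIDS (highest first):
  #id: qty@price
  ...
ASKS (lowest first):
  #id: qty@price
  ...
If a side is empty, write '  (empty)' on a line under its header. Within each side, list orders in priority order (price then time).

Answer: BIDS (highest first):
  #4: 7@98
ASKS (lowest first):
  (empty)

Derivation:
After op 1 [order #1] market_sell(qty=5): fills=none; bids=[-] asks=[-]
After op 2 [order #2] limit_buy(price=98, qty=10): fills=none; bids=[#2:10@98] asks=[-]
After op 3 [order #3] limit_sell(price=95, qty=9): fills=#2x#3:9@98; bids=[#2:1@98] asks=[-]
After op 4 [order #4] limit_buy(price=98, qty=7): fills=none; bids=[#2:1@98 #4:7@98] asks=[-]
After op 5 cancel(order #2): fills=none; bids=[#4:7@98] asks=[-]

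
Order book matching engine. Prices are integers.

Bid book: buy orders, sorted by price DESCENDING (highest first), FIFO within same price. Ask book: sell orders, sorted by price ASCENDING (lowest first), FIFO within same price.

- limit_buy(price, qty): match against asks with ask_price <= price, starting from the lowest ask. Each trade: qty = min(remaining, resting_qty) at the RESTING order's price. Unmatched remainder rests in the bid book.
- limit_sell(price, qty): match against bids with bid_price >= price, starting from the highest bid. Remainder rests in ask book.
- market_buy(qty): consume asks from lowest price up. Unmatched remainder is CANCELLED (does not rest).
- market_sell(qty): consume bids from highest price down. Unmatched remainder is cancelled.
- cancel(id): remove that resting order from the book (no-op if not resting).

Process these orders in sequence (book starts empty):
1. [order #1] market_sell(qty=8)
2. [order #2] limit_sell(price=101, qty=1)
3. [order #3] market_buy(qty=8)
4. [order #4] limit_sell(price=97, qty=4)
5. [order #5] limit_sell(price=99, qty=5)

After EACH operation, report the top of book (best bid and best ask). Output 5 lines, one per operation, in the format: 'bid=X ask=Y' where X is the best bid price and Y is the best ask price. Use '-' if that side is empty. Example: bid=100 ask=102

After op 1 [order #1] market_sell(qty=8): fills=none; bids=[-] asks=[-]
After op 2 [order #2] limit_sell(price=101, qty=1): fills=none; bids=[-] asks=[#2:1@101]
After op 3 [order #3] market_buy(qty=8): fills=#3x#2:1@101; bids=[-] asks=[-]
After op 4 [order #4] limit_sell(price=97, qty=4): fills=none; bids=[-] asks=[#4:4@97]
After op 5 [order #5] limit_sell(price=99, qty=5): fills=none; bids=[-] asks=[#4:4@97 #5:5@99]

Answer: bid=- ask=-
bid=- ask=101
bid=- ask=-
bid=- ask=97
bid=- ask=97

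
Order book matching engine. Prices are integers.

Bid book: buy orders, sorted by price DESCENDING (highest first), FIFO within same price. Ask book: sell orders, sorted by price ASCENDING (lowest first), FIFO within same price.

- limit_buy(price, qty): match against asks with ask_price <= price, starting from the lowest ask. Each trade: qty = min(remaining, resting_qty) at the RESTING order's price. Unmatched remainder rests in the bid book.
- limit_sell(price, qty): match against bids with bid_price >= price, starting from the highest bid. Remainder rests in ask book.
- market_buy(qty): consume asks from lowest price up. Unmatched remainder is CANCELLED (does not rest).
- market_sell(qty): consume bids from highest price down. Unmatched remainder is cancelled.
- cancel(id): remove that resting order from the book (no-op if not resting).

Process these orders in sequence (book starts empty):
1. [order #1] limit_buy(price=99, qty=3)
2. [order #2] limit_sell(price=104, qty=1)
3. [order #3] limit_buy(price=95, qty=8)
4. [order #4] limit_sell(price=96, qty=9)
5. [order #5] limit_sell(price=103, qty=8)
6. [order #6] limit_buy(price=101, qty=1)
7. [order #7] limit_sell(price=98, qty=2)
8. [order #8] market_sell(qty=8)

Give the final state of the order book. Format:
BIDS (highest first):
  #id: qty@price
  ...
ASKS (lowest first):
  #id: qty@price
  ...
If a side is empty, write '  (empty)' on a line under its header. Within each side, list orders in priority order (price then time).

Answer: BIDS (highest first):
  (empty)
ASKS (lowest first):
  #4: 5@96
  #7: 2@98
  #5: 8@103
  #2: 1@104

Derivation:
After op 1 [order #1] limit_buy(price=99, qty=3): fills=none; bids=[#1:3@99] asks=[-]
After op 2 [order #2] limit_sell(price=104, qty=1): fills=none; bids=[#1:3@99] asks=[#2:1@104]
After op 3 [order #3] limit_buy(price=95, qty=8): fills=none; bids=[#1:3@99 #3:8@95] asks=[#2:1@104]
After op 4 [order #4] limit_sell(price=96, qty=9): fills=#1x#4:3@99; bids=[#3:8@95] asks=[#4:6@96 #2:1@104]
After op 5 [order #5] limit_sell(price=103, qty=8): fills=none; bids=[#3:8@95] asks=[#4:6@96 #5:8@103 #2:1@104]
After op 6 [order #6] limit_buy(price=101, qty=1): fills=#6x#4:1@96; bids=[#3:8@95] asks=[#4:5@96 #5:8@103 #2:1@104]
After op 7 [order #7] limit_sell(price=98, qty=2): fills=none; bids=[#3:8@95] asks=[#4:5@96 #7:2@98 #5:8@103 #2:1@104]
After op 8 [order #8] market_sell(qty=8): fills=#3x#8:8@95; bids=[-] asks=[#4:5@96 #7:2@98 #5:8@103 #2:1@104]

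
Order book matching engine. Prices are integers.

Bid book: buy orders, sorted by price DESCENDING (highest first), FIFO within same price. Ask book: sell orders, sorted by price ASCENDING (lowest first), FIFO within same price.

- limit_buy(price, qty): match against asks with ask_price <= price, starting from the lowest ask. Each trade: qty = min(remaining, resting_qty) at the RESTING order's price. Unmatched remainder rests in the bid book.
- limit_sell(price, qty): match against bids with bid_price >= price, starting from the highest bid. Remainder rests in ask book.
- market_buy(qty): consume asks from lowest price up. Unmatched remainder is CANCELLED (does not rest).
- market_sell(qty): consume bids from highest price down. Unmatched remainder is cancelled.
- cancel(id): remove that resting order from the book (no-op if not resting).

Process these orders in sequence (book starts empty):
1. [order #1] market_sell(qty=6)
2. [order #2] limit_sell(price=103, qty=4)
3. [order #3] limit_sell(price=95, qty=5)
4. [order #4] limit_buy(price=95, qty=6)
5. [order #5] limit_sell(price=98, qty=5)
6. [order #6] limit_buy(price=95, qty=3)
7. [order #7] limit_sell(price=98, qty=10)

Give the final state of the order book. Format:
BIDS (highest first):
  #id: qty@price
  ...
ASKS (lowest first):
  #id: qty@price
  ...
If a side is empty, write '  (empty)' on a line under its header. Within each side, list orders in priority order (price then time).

After op 1 [order #1] market_sell(qty=6): fills=none; bids=[-] asks=[-]
After op 2 [order #2] limit_sell(price=103, qty=4): fills=none; bids=[-] asks=[#2:4@103]
After op 3 [order #3] limit_sell(price=95, qty=5): fills=none; bids=[-] asks=[#3:5@95 #2:4@103]
After op 4 [order #4] limit_buy(price=95, qty=6): fills=#4x#3:5@95; bids=[#4:1@95] asks=[#2:4@103]
After op 5 [order #5] limit_sell(price=98, qty=5): fills=none; bids=[#4:1@95] asks=[#5:5@98 #2:4@103]
After op 6 [order #6] limit_buy(price=95, qty=3): fills=none; bids=[#4:1@95 #6:3@95] asks=[#5:5@98 #2:4@103]
After op 7 [order #7] limit_sell(price=98, qty=10): fills=none; bids=[#4:1@95 #6:3@95] asks=[#5:5@98 #7:10@98 #2:4@103]

Answer: BIDS (highest first):
  #4: 1@95
  #6: 3@95
ASKS (lowest first):
  #5: 5@98
  #7: 10@98
  #2: 4@103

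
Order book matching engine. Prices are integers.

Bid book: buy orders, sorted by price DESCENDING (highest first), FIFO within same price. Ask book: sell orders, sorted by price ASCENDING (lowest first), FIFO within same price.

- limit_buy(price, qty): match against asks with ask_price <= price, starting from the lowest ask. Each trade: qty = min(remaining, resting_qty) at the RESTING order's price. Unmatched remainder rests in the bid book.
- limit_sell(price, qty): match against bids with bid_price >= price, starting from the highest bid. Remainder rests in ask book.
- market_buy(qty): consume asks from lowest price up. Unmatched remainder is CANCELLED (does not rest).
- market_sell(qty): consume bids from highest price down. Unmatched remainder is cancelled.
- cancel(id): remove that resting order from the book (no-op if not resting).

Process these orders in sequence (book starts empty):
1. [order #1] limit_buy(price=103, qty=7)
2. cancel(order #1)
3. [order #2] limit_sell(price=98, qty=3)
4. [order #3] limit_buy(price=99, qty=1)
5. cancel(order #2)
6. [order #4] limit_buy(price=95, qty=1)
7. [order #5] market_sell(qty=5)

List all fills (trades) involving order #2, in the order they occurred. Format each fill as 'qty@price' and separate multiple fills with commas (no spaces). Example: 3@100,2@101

After op 1 [order #1] limit_buy(price=103, qty=7): fills=none; bids=[#1:7@103] asks=[-]
After op 2 cancel(order #1): fills=none; bids=[-] asks=[-]
After op 3 [order #2] limit_sell(price=98, qty=3): fills=none; bids=[-] asks=[#2:3@98]
After op 4 [order #3] limit_buy(price=99, qty=1): fills=#3x#2:1@98; bids=[-] asks=[#2:2@98]
After op 5 cancel(order #2): fills=none; bids=[-] asks=[-]
After op 6 [order #4] limit_buy(price=95, qty=1): fills=none; bids=[#4:1@95] asks=[-]
After op 7 [order #5] market_sell(qty=5): fills=#4x#5:1@95; bids=[-] asks=[-]

Answer: 1@98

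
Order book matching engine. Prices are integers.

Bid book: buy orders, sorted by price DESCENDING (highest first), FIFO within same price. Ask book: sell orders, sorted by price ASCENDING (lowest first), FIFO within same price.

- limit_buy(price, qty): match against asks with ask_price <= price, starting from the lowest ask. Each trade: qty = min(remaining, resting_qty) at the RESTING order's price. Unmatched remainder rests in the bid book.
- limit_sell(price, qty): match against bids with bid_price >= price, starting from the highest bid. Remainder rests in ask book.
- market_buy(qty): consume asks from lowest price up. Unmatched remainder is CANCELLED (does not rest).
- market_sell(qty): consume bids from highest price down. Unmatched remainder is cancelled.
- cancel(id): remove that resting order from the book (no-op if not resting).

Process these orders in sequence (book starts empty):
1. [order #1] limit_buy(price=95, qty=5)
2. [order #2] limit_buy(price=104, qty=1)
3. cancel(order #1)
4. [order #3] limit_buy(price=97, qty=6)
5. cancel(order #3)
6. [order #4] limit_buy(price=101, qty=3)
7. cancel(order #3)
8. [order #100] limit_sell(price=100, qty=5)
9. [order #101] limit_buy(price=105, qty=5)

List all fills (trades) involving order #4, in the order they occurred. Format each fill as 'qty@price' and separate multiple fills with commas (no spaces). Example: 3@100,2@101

After op 1 [order #1] limit_buy(price=95, qty=5): fills=none; bids=[#1:5@95] asks=[-]
After op 2 [order #2] limit_buy(price=104, qty=1): fills=none; bids=[#2:1@104 #1:5@95] asks=[-]
After op 3 cancel(order #1): fills=none; bids=[#2:1@104] asks=[-]
After op 4 [order #3] limit_buy(price=97, qty=6): fills=none; bids=[#2:1@104 #3:6@97] asks=[-]
After op 5 cancel(order #3): fills=none; bids=[#2:1@104] asks=[-]
After op 6 [order #4] limit_buy(price=101, qty=3): fills=none; bids=[#2:1@104 #4:3@101] asks=[-]
After op 7 cancel(order #3): fills=none; bids=[#2:1@104 #4:3@101] asks=[-]
After op 8 [order #100] limit_sell(price=100, qty=5): fills=#2x#100:1@104 #4x#100:3@101; bids=[-] asks=[#100:1@100]
After op 9 [order #101] limit_buy(price=105, qty=5): fills=#101x#100:1@100; bids=[#101:4@105] asks=[-]

Answer: 3@101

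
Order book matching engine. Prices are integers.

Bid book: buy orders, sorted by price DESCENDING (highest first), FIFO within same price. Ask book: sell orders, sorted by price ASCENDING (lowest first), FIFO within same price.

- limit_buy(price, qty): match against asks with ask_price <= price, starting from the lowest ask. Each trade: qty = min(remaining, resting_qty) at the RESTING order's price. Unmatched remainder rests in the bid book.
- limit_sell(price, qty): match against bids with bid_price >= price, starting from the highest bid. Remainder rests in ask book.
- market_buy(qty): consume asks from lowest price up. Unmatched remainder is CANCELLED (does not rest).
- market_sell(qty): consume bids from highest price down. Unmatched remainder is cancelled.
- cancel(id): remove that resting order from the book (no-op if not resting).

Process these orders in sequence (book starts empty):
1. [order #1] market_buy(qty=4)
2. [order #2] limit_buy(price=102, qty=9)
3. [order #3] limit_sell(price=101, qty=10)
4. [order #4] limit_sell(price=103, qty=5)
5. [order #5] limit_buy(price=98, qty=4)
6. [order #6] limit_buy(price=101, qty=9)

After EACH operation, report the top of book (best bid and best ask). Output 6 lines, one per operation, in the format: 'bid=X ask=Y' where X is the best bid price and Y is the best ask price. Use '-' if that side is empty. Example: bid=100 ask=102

Answer: bid=- ask=-
bid=102 ask=-
bid=- ask=101
bid=- ask=101
bid=98 ask=101
bid=101 ask=103

Derivation:
After op 1 [order #1] market_buy(qty=4): fills=none; bids=[-] asks=[-]
After op 2 [order #2] limit_buy(price=102, qty=9): fills=none; bids=[#2:9@102] asks=[-]
After op 3 [order #3] limit_sell(price=101, qty=10): fills=#2x#3:9@102; bids=[-] asks=[#3:1@101]
After op 4 [order #4] limit_sell(price=103, qty=5): fills=none; bids=[-] asks=[#3:1@101 #4:5@103]
After op 5 [order #5] limit_buy(price=98, qty=4): fills=none; bids=[#5:4@98] asks=[#3:1@101 #4:5@103]
After op 6 [order #6] limit_buy(price=101, qty=9): fills=#6x#3:1@101; bids=[#6:8@101 #5:4@98] asks=[#4:5@103]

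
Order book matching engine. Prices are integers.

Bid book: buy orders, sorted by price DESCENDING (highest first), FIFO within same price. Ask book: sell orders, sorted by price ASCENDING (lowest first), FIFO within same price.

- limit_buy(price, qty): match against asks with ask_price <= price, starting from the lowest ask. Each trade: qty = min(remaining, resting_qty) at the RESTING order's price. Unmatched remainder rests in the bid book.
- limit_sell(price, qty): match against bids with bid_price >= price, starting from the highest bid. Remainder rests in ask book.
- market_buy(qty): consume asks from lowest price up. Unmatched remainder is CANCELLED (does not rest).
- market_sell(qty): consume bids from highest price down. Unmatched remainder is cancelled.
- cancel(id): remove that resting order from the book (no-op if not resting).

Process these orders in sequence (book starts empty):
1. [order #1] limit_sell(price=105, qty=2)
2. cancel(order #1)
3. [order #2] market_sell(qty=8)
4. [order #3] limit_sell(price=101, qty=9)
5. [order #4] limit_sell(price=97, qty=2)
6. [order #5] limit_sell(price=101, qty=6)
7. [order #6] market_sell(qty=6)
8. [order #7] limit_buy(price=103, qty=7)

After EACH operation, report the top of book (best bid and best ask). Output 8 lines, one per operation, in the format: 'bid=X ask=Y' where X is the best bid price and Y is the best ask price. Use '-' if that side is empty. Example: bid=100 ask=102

Answer: bid=- ask=105
bid=- ask=-
bid=- ask=-
bid=- ask=101
bid=- ask=97
bid=- ask=97
bid=- ask=97
bid=- ask=101

Derivation:
After op 1 [order #1] limit_sell(price=105, qty=2): fills=none; bids=[-] asks=[#1:2@105]
After op 2 cancel(order #1): fills=none; bids=[-] asks=[-]
After op 3 [order #2] market_sell(qty=8): fills=none; bids=[-] asks=[-]
After op 4 [order #3] limit_sell(price=101, qty=9): fills=none; bids=[-] asks=[#3:9@101]
After op 5 [order #4] limit_sell(price=97, qty=2): fills=none; bids=[-] asks=[#4:2@97 #3:9@101]
After op 6 [order #5] limit_sell(price=101, qty=6): fills=none; bids=[-] asks=[#4:2@97 #3:9@101 #5:6@101]
After op 7 [order #6] market_sell(qty=6): fills=none; bids=[-] asks=[#4:2@97 #3:9@101 #5:6@101]
After op 8 [order #7] limit_buy(price=103, qty=7): fills=#7x#4:2@97 #7x#3:5@101; bids=[-] asks=[#3:4@101 #5:6@101]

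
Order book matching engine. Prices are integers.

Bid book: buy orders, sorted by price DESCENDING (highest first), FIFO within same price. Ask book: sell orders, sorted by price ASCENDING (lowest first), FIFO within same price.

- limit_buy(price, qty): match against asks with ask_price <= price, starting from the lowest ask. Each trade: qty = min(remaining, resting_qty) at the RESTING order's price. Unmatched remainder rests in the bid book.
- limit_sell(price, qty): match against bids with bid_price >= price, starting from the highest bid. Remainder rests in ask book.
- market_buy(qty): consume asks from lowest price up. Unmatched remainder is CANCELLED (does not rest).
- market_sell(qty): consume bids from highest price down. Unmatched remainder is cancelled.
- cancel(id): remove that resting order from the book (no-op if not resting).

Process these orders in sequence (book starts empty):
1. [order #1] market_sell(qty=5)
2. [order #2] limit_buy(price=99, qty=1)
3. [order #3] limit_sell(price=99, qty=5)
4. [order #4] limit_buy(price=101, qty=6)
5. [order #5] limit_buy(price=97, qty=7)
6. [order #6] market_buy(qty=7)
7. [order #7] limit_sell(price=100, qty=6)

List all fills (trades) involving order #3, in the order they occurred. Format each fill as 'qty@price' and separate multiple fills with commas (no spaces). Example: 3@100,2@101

Answer: 1@99,4@99

Derivation:
After op 1 [order #1] market_sell(qty=5): fills=none; bids=[-] asks=[-]
After op 2 [order #2] limit_buy(price=99, qty=1): fills=none; bids=[#2:1@99] asks=[-]
After op 3 [order #3] limit_sell(price=99, qty=5): fills=#2x#3:1@99; bids=[-] asks=[#3:4@99]
After op 4 [order #4] limit_buy(price=101, qty=6): fills=#4x#3:4@99; bids=[#4:2@101] asks=[-]
After op 5 [order #5] limit_buy(price=97, qty=7): fills=none; bids=[#4:2@101 #5:7@97] asks=[-]
After op 6 [order #6] market_buy(qty=7): fills=none; bids=[#4:2@101 #5:7@97] asks=[-]
After op 7 [order #7] limit_sell(price=100, qty=6): fills=#4x#7:2@101; bids=[#5:7@97] asks=[#7:4@100]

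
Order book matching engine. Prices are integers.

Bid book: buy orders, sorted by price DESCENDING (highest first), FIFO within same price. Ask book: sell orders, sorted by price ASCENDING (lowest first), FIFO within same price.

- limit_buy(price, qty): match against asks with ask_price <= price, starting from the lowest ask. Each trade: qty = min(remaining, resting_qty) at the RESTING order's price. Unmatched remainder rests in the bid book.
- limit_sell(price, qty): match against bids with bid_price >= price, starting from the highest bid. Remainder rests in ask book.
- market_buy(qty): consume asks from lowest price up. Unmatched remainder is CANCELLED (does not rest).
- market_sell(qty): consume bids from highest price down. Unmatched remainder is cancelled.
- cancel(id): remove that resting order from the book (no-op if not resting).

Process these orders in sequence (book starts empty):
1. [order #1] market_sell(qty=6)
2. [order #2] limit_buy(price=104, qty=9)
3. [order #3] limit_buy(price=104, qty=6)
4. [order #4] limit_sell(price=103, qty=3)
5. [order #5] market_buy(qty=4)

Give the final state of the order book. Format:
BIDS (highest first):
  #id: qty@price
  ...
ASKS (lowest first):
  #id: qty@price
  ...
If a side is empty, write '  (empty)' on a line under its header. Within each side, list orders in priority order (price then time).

Answer: BIDS (highest first):
  #2: 6@104
  #3: 6@104
ASKS (lowest first):
  (empty)

Derivation:
After op 1 [order #1] market_sell(qty=6): fills=none; bids=[-] asks=[-]
After op 2 [order #2] limit_buy(price=104, qty=9): fills=none; bids=[#2:9@104] asks=[-]
After op 3 [order #3] limit_buy(price=104, qty=6): fills=none; bids=[#2:9@104 #3:6@104] asks=[-]
After op 4 [order #4] limit_sell(price=103, qty=3): fills=#2x#4:3@104; bids=[#2:6@104 #3:6@104] asks=[-]
After op 5 [order #5] market_buy(qty=4): fills=none; bids=[#2:6@104 #3:6@104] asks=[-]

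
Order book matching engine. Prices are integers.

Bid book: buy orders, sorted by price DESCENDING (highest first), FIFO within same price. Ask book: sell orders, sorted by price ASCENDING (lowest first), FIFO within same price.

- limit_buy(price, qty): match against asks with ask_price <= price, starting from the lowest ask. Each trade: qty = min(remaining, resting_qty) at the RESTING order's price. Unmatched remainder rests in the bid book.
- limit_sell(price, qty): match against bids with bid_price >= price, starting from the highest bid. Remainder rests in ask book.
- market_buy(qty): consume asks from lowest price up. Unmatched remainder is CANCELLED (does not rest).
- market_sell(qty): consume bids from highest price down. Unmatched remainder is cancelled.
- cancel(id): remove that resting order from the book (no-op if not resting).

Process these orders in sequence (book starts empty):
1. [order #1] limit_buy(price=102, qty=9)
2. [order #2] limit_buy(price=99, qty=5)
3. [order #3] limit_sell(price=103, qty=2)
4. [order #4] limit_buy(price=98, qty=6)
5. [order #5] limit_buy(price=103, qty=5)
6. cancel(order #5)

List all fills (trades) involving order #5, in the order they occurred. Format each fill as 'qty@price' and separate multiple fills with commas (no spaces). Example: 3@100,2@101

After op 1 [order #1] limit_buy(price=102, qty=9): fills=none; bids=[#1:9@102] asks=[-]
After op 2 [order #2] limit_buy(price=99, qty=5): fills=none; bids=[#1:9@102 #2:5@99] asks=[-]
After op 3 [order #3] limit_sell(price=103, qty=2): fills=none; bids=[#1:9@102 #2:5@99] asks=[#3:2@103]
After op 4 [order #4] limit_buy(price=98, qty=6): fills=none; bids=[#1:9@102 #2:5@99 #4:6@98] asks=[#3:2@103]
After op 5 [order #5] limit_buy(price=103, qty=5): fills=#5x#3:2@103; bids=[#5:3@103 #1:9@102 #2:5@99 #4:6@98] asks=[-]
After op 6 cancel(order #5): fills=none; bids=[#1:9@102 #2:5@99 #4:6@98] asks=[-]

Answer: 2@103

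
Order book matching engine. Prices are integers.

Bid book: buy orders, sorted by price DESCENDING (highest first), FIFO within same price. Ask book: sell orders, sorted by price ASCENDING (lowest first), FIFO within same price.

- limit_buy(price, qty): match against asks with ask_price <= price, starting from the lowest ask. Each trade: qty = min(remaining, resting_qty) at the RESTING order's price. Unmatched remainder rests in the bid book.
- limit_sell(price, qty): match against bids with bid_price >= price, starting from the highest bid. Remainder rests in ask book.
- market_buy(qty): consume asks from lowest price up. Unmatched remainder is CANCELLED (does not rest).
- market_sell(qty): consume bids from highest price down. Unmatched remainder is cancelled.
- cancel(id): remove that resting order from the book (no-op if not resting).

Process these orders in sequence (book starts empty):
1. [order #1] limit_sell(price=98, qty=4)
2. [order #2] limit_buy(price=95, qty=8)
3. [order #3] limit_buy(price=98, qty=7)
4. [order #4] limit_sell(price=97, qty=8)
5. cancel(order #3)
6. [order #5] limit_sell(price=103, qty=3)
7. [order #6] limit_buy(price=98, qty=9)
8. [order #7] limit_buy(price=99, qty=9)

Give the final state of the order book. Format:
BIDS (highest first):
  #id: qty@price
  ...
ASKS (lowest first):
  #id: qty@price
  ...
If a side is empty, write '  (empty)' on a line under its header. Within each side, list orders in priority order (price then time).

Answer: BIDS (highest first):
  #7: 9@99
  #6: 4@98
  #2: 8@95
ASKS (lowest first):
  #5: 3@103

Derivation:
After op 1 [order #1] limit_sell(price=98, qty=4): fills=none; bids=[-] asks=[#1:4@98]
After op 2 [order #2] limit_buy(price=95, qty=8): fills=none; bids=[#2:8@95] asks=[#1:4@98]
After op 3 [order #3] limit_buy(price=98, qty=7): fills=#3x#1:4@98; bids=[#3:3@98 #2:8@95] asks=[-]
After op 4 [order #4] limit_sell(price=97, qty=8): fills=#3x#4:3@98; bids=[#2:8@95] asks=[#4:5@97]
After op 5 cancel(order #3): fills=none; bids=[#2:8@95] asks=[#4:5@97]
After op 6 [order #5] limit_sell(price=103, qty=3): fills=none; bids=[#2:8@95] asks=[#4:5@97 #5:3@103]
After op 7 [order #6] limit_buy(price=98, qty=9): fills=#6x#4:5@97; bids=[#6:4@98 #2:8@95] asks=[#5:3@103]
After op 8 [order #7] limit_buy(price=99, qty=9): fills=none; bids=[#7:9@99 #6:4@98 #2:8@95] asks=[#5:3@103]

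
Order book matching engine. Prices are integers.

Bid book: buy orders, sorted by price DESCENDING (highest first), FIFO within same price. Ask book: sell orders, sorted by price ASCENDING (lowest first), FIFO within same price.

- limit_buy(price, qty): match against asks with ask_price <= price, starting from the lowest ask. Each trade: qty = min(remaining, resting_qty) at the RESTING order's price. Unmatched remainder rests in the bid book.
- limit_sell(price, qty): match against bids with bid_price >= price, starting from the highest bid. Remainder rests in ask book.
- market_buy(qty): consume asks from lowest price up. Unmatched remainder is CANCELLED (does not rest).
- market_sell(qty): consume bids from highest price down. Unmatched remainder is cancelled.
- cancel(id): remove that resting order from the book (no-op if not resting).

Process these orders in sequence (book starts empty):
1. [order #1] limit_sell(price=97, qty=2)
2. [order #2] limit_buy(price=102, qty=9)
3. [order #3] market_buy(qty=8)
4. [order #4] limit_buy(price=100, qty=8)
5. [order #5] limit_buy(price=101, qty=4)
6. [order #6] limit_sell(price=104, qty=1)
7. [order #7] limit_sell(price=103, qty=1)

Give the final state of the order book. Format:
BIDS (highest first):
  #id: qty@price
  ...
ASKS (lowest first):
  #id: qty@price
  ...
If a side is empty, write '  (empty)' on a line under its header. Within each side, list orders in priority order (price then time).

After op 1 [order #1] limit_sell(price=97, qty=2): fills=none; bids=[-] asks=[#1:2@97]
After op 2 [order #2] limit_buy(price=102, qty=9): fills=#2x#1:2@97; bids=[#2:7@102] asks=[-]
After op 3 [order #3] market_buy(qty=8): fills=none; bids=[#2:7@102] asks=[-]
After op 4 [order #4] limit_buy(price=100, qty=8): fills=none; bids=[#2:7@102 #4:8@100] asks=[-]
After op 5 [order #5] limit_buy(price=101, qty=4): fills=none; bids=[#2:7@102 #5:4@101 #4:8@100] asks=[-]
After op 6 [order #6] limit_sell(price=104, qty=1): fills=none; bids=[#2:7@102 #5:4@101 #4:8@100] asks=[#6:1@104]
After op 7 [order #7] limit_sell(price=103, qty=1): fills=none; bids=[#2:7@102 #5:4@101 #4:8@100] asks=[#7:1@103 #6:1@104]

Answer: BIDS (highest first):
  #2: 7@102
  #5: 4@101
  #4: 8@100
ASKS (lowest first):
  #7: 1@103
  #6: 1@104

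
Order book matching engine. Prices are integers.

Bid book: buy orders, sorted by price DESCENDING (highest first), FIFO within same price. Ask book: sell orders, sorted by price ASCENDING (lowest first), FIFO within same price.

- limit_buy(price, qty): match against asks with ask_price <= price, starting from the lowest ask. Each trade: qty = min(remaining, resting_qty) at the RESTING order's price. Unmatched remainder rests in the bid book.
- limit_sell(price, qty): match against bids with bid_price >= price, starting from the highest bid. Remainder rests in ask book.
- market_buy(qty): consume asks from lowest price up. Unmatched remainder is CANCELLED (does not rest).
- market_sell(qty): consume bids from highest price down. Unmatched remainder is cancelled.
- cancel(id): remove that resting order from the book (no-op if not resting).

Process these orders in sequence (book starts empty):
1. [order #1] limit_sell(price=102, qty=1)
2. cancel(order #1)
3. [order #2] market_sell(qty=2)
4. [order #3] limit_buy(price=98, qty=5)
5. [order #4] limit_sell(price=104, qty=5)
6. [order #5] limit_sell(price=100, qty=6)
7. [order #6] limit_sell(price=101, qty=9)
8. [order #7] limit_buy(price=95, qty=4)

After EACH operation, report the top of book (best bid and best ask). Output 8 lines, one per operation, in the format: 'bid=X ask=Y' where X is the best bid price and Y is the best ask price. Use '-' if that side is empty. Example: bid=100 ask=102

Answer: bid=- ask=102
bid=- ask=-
bid=- ask=-
bid=98 ask=-
bid=98 ask=104
bid=98 ask=100
bid=98 ask=100
bid=98 ask=100

Derivation:
After op 1 [order #1] limit_sell(price=102, qty=1): fills=none; bids=[-] asks=[#1:1@102]
After op 2 cancel(order #1): fills=none; bids=[-] asks=[-]
After op 3 [order #2] market_sell(qty=2): fills=none; bids=[-] asks=[-]
After op 4 [order #3] limit_buy(price=98, qty=5): fills=none; bids=[#3:5@98] asks=[-]
After op 5 [order #4] limit_sell(price=104, qty=5): fills=none; bids=[#3:5@98] asks=[#4:5@104]
After op 6 [order #5] limit_sell(price=100, qty=6): fills=none; bids=[#3:5@98] asks=[#5:6@100 #4:5@104]
After op 7 [order #6] limit_sell(price=101, qty=9): fills=none; bids=[#3:5@98] asks=[#5:6@100 #6:9@101 #4:5@104]
After op 8 [order #7] limit_buy(price=95, qty=4): fills=none; bids=[#3:5@98 #7:4@95] asks=[#5:6@100 #6:9@101 #4:5@104]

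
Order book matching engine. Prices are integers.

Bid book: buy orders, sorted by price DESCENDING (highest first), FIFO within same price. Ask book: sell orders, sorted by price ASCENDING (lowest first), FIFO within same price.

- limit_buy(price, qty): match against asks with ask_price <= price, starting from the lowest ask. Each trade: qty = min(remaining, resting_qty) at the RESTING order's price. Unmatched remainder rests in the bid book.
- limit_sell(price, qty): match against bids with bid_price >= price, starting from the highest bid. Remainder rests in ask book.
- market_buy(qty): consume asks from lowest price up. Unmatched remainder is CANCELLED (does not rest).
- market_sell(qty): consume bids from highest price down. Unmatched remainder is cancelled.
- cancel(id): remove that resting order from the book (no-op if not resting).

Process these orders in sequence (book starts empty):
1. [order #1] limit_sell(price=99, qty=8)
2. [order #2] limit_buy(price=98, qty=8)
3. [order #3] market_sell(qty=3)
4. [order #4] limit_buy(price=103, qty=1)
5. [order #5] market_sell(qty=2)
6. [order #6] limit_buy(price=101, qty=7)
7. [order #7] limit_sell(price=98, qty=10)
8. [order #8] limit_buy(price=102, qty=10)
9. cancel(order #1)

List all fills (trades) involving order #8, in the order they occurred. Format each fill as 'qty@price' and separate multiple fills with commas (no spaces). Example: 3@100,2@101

After op 1 [order #1] limit_sell(price=99, qty=8): fills=none; bids=[-] asks=[#1:8@99]
After op 2 [order #2] limit_buy(price=98, qty=8): fills=none; bids=[#2:8@98] asks=[#1:8@99]
After op 3 [order #3] market_sell(qty=3): fills=#2x#3:3@98; bids=[#2:5@98] asks=[#1:8@99]
After op 4 [order #4] limit_buy(price=103, qty=1): fills=#4x#1:1@99; bids=[#2:5@98] asks=[#1:7@99]
After op 5 [order #5] market_sell(qty=2): fills=#2x#5:2@98; bids=[#2:3@98] asks=[#1:7@99]
After op 6 [order #6] limit_buy(price=101, qty=7): fills=#6x#1:7@99; bids=[#2:3@98] asks=[-]
After op 7 [order #7] limit_sell(price=98, qty=10): fills=#2x#7:3@98; bids=[-] asks=[#7:7@98]
After op 8 [order #8] limit_buy(price=102, qty=10): fills=#8x#7:7@98; bids=[#8:3@102] asks=[-]
After op 9 cancel(order #1): fills=none; bids=[#8:3@102] asks=[-]

Answer: 7@98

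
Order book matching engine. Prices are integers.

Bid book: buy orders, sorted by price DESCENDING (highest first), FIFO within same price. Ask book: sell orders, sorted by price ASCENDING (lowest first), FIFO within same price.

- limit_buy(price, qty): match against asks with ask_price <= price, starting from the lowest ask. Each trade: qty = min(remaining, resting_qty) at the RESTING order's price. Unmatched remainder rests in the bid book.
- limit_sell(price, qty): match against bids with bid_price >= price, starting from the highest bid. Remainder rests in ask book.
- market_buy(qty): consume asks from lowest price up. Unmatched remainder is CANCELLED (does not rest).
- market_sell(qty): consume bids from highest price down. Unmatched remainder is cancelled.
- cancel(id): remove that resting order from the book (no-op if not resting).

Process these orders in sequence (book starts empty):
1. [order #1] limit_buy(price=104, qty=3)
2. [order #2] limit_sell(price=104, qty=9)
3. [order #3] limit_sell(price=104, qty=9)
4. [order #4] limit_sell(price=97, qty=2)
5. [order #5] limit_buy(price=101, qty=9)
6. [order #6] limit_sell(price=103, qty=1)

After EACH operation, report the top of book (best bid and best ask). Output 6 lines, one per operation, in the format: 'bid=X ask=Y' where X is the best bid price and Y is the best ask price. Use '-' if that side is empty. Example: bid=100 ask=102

After op 1 [order #1] limit_buy(price=104, qty=3): fills=none; bids=[#1:3@104] asks=[-]
After op 2 [order #2] limit_sell(price=104, qty=9): fills=#1x#2:3@104; bids=[-] asks=[#2:6@104]
After op 3 [order #3] limit_sell(price=104, qty=9): fills=none; bids=[-] asks=[#2:6@104 #3:9@104]
After op 4 [order #4] limit_sell(price=97, qty=2): fills=none; bids=[-] asks=[#4:2@97 #2:6@104 #3:9@104]
After op 5 [order #5] limit_buy(price=101, qty=9): fills=#5x#4:2@97; bids=[#5:7@101] asks=[#2:6@104 #3:9@104]
After op 6 [order #6] limit_sell(price=103, qty=1): fills=none; bids=[#5:7@101] asks=[#6:1@103 #2:6@104 #3:9@104]

Answer: bid=104 ask=-
bid=- ask=104
bid=- ask=104
bid=- ask=97
bid=101 ask=104
bid=101 ask=103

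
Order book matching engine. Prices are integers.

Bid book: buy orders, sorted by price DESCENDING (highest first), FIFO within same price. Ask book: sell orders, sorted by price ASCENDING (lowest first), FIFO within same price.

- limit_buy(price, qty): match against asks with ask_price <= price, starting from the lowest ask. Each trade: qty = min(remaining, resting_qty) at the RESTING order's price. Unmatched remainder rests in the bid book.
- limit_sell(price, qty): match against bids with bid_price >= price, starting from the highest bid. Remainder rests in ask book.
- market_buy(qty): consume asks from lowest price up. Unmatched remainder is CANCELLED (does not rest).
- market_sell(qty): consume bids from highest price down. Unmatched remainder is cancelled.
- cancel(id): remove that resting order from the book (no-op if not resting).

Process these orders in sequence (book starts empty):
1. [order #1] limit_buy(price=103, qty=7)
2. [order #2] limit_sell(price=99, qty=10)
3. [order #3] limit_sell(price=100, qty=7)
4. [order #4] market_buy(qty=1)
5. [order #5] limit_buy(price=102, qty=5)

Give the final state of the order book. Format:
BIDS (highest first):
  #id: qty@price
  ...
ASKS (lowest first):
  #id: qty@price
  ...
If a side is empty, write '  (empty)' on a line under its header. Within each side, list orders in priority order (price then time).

Answer: BIDS (highest first):
  (empty)
ASKS (lowest first):
  #3: 4@100

Derivation:
After op 1 [order #1] limit_buy(price=103, qty=7): fills=none; bids=[#1:7@103] asks=[-]
After op 2 [order #2] limit_sell(price=99, qty=10): fills=#1x#2:7@103; bids=[-] asks=[#2:3@99]
After op 3 [order #3] limit_sell(price=100, qty=7): fills=none; bids=[-] asks=[#2:3@99 #3:7@100]
After op 4 [order #4] market_buy(qty=1): fills=#4x#2:1@99; bids=[-] asks=[#2:2@99 #3:7@100]
After op 5 [order #5] limit_buy(price=102, qty=5): fills=#5x#2:2@99 #5x#3:3@100; bids=[-] asks=[#3:4@100]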